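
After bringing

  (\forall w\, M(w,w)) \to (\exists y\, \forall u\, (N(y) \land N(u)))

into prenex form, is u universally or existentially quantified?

First replace A → B with ¬A ∨ B.
  \neg (\forall w\, M(w,w)) \lor (\exists y\, \forall u\, (N(y) \land N(u)))
Drive negations inward (¬∀x A ≡ ∃x ¬A, ¬∃x A ≡ ∀x ¬A, De Morgan for ∧/∨):
  (\exists w\, \neg M(w,w)) \lor (\exists y\, \forall u\, (N(y) \land N(u)))
All bound variables are already distinct, so no renaming is needed.
Extract every quantifier outward, since the variables are now distinct and don't occur free across branches:
  \exists w\, \exists y\, \forall u\, (\neg M(w,w) \lor N(y) \land N(u))
The quantifier \forall u sits under an even number of negations (counting the antecedent side of each →), so it remains universal.

universal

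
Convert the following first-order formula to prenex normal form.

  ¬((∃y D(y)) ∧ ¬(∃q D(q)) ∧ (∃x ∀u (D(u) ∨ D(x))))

∀y ∃q ∀x ∃u (¬D(y) ∨ D(q) ∨ ¬D(u) ∧ ¬D(x))

Push ¬ through the quantifiers and connectives to reach negation normal form:
  (∀y ¬D(y)) ∨ (∃q D(q)) ∨ (∀x ∃u (¬D(u) ∧ ¬D(x)))
All bound variables are already distinct, so no renaming is needed.
Pull the quantifiers to the front (each side's bound variable is not free in the other side):
  ∀y ∃q ∀x ∃u (¬D(y) ∨ D(q) ∨ ¬D(u) ∧ ¬D(x))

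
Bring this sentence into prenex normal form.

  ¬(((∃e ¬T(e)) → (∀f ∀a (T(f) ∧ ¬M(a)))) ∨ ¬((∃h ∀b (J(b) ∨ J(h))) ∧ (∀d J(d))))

∃e ∃f ∃a ∃h ∀b ∀d (¬T(e) ∧ (¬T(f) ∨ M(a)) ∧ (J(b) ∨ J(h)) ∧ J(d))

Rewrite implications/biconditionals: A → B as ¬A ∨ B.
  ¬(¬(∃e ¬T(e)) ∨ (∀f ∀a (T(f) ∧ ¬M(a))) ∨ ¬((∃h ∀b (J(b) ∨ J(h))) ∧ (∀d J(d))))
Move each ¬ inward, flipping quantifiers it crosses:
  (∃e ¬T(e)) ∧ (∃f ∃a (¬T(f) ∨ M(a))) ∧ (∃h ∀b (J(b) ∨ J(h))) ∧ (∀d J(d))
All bound variables are already distinct, so no renaming is needed.
Pull the quantifiers to the front (each side's bound variable is not free in the other side):
  ∃e ∃f ∃a ∃h ∀b ∀d (¬T(e) ∧ (¬T(f) ∨ M(a)) ∧ (J(b) ∨ J(h)) ∧ J(d))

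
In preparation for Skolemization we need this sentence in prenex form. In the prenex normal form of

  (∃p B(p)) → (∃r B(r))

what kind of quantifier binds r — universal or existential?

existential

Rewrite implications/biconditionals: A → B as ¬A ∨ B.
  ¬(∃p B(p)) ∨ (∃r B(r))
Drive negations inward (¬∀x A ≡ ∃x ¬A, ¬∃x A ≡ ∀x ¬A, De Morgan for ∧/∨):
  (∀p ¬B(p)) ∨ (∃r B(r))
All bound variables are already distinct, so no renaming is needed.
Finally move all quantifiers to the prefix:
  ∀p ∃r (¬B(p) ∨ B(r))
The quantifier ∃r sits under an even number of negations (counting the antecedent side of each →), so it remains existential.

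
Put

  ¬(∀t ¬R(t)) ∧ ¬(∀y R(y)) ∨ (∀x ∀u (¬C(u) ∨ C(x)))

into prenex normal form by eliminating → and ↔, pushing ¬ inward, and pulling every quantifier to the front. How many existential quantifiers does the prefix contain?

Drive negations inward (¬∀x A ≡ ∃x ¬A, ¬∃x A ≡ ∀x ¬A, De Morgan for ∧/∨):
  (∃t R(t)) ∧ (∃y ¬R(y)) ∨ (∀x ∀u (¬C(u) ∨ C(x)))
All bound variables are already distinct, so no renaming is needed.
Extract every quantifier outward, since the variables are now distinct and don't occur free across branches:
  ∃t ∃y ∀x ∀u (R(t) ∧ ¬R(y) ∨ ¬C(u) ∨ C(x))
The prefix is ∃t ∃y ∀x ∀u: 2 universal, 2 existential.

2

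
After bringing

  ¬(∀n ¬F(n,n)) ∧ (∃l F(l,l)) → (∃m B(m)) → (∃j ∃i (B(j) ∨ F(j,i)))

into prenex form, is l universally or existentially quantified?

First replace A → B with ¬A ∨ B.
  ¬(¬(∀n ¬F(n,n)) ∧ (∃l F(l,l))) ∨ ¬(∃m B(m)) ∨ (∃j ∃i (B(j) ∨ F(j,i)))
Drive negations inward (¬∀x A ≡ ∃x ¬A, ¬∃x A ≡ ∀x ¬A, De Morgan for ∧/∨):
  (∀n ¬F(n,n)) ∨ (∀l ¬F(l,l)) ∨ (∀m ¬B(m)) ∨ (∃j ∃i (B(j) ∨ F(j,i)))
All bound variables are already distinct, so no renaming is needed.
Finally move all quantifiers to the prefix:
  ∀n ∀l ∀m ∃j ∃i (¬F(n,n) ∨ ¬F(l,l) ∨ ¬B(m) ∨ B(j) ∨ F(j,i))
The quantifier ∃l sits under an odd number of negations (counting the antecedent side of each →), so it flips to ∀l.

universal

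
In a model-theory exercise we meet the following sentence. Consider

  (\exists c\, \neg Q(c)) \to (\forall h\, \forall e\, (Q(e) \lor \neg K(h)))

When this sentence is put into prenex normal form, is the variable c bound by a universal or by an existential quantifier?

universal

Rewrite implications/biconditionals: A → B as ¬A ∨ B.
  \neg (\exists c\, \neg Q(c)) \lor (\forall h\, \forall e\, (Q(e) \lor \neg K(h)))
Push ¬ through the quantifiers and connectives to reach negation normal form:
  (\forall c\, Q(c)) \lor (\forall h\, \forall e\, (Q(e) \lor \neg K(h)))
Pull the quantifiers to the front (each side's bound variable is not free in the other side):
  \forall c\, \forall h\, \forall e\, (Q(c) \lor Q(e) \lor \neg K(h))
The quantifier \exists c sits under an odd number of negations (counting the antecedent side of each →), so it flips to \forall c.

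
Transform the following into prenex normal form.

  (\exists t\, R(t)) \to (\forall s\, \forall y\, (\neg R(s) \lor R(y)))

Rewrite implications/biconditionals: A → B as ¬A ∨ B.
  \neg (\exists t\, R(t)) \lor (\forall s\, \forall y\, (\neg R(s) \lor R(y)))
Move each ¬ inward, flipping quantifiers it crosses:
  (\forall t\, \neg R(t)) \lor (\forall s\, \forall y\, (\neg R(s) \lor R(y)))
All bound variables are already distinct, so no renaming is needed.
Finally move all quantifiers to the prefix:
  \forall t\, \forall s\, \forall y\, (\neg R(t) \lor \neg R(s) \lor R(y))

\forall t\, \forall s\, \forall y\, (\neg R(t) \lor \neg R(s) \lor R(y))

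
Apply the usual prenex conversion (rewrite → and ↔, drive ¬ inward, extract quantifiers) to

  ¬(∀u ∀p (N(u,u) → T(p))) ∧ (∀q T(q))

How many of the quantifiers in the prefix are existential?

Eliminate → and ↔ using ¬ and ∨.
  ¬(∀u ∀p (¬N(u,u) ∨ T(p))) ∧ (∀q T(q))
Push ¬ through the quantifiers and connectives to reach negation normal form:
  (∃u ∃p (N(u,u) ∧ ¬T(p))) ∧ (∀q T(q))
Extract every quantifier outward, since the variables are now distinct and don't occur free across branches:
  ∃u ∃p ∀q (N(u,u) ∧ ¬T(p) ∧ T(q))
The prefix is ∃u ∃p ∀q: 1 universal, 2 existential.

2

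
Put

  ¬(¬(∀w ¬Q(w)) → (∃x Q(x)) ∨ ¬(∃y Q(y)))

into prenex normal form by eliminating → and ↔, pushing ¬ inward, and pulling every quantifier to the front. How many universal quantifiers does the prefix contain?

First replace A → B with ¬A ∨ B.
  ¬(¬¬(∀w ¬Q(w)) ∨ (∃x Q(x)) ∨ ¬(∃y Q(y)))
Push ¬ through the quantifiers and connectives to reach negation normal form:
  (∃w Q(w)) ∧ (∀x ¬Q(x)) ∧ (∃y Q(y))
Pull the quantifiers to the front (each side's bound variable is not free in the other side):
  ∃w ∀x ∃y (Q(w) ∧ ¬Q(x) ∧ Q(y))
The prefix is ∃w ∀x ∃y: 1 universal, 2 existential.

1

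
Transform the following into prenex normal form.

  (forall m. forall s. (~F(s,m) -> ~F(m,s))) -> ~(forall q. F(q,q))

Rewrite implications/biconditionals: A → B as ¬A ∨ B.
  ~(forall m. forall s. (~~F(s,m) | ~F(m,s))) | ~(forall q. F(q,q))
Drive negations inward (¬∀x A ≡ ∃x ¬A, ¬∃x A ≡ ∀x ¬A, De Morgan for ∧/∨):
  (exists m. exists s. (~F(s,m) & F(m,s))) | (exists q. ~F(q,q))
All bound variables are already distinct, so no renaming is needed.
Finally move all quantifiers to the prefix:
  exists m. exists s. exists q. (~F(s,m) & F(m,s) | ~F(q,q))

exists m. exists s. exists q. (~F(s,m) & F(m,s) | ~F(q,q))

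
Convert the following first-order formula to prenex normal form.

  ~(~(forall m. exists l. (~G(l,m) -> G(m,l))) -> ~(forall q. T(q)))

exists m. forall l. forall q. (~G(l,m) & ~G(m,l) & T(q))

Eliminate → and ↔ using ¬ and ∨.
  ~(~~(forall m. exists l. (~~G(l,m) | G(m,l))) | ~(forall q. T(q)))
Push ¬ through the quantifiers and connectives to reach negation normal form:
  (exists m. forall l. (~G(l,m) & ~G(m,l))) & (forall q. T(q))
Extract every quantifier outward, since the variables are now distinct and don't occur free across branches:
  exists m. forall l. forall q. (~G(l,m) & ~G(m,l) & T(q))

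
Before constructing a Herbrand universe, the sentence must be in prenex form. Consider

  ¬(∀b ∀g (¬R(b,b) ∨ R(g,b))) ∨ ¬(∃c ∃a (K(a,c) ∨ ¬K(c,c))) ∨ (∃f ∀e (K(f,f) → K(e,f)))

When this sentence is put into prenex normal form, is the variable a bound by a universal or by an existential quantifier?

Rewrite implications/biconditionals: A → B as ¬A ∨ B.
  ¬(∀b ∀g (¬R(b,b) ∨ R(g,b))) ∨ ¬(∃c ∃a (K(a,c) ∨ ¬K(c,c))) ∨ (∃f ∀e (¬K(f,f) ∨ K(e,f)))
Drive negations inward (¬∀x A ≡ ∃x ¬A, ¬∃x A ≡ ∀x ¬A, De Morgan for ∧/∨):
  (∃b ∃g (R(b,b) ∧ ¬R(g,b))) ∨ (∀c ∀a (¬K(a,c) ∧ K(c,c))) ∨ (∃f ∀e (¬K(f,f) ∨ K(e,f)))
Pull the quantifiers to the front (each side's bound variable is not free in the other side):
  ∃b ∃g ∀c ∀a ∃f ∀e (R(b,b) ∧ ¬R(g,b) ∨ ¬K(a,c) ∧ K(c,c) ∨ ¬K(f,f) ∨ K(e,f))
The quantifier ∃a sits under an odd number of negations (counting the antecedent side of each →), so it flips to ∀a.

universal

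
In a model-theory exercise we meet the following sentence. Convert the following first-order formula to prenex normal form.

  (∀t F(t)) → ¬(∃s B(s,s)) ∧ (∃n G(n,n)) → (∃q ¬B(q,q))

Eliminate → and ↔ using ¬ and ∨.
  ¬(∀t F(t)) ∨ ¬(¬(∃s B(s,s)) ∧ (∃n G(n,n))) ∨ (∃q ¬B(q,q))
Push ¬ through the quantifiers and connectives to reach negation normal form:
  (∃t ¬F(t)) ∨ (∃s B(s,s)) ∨ (∀n ¬G(n,n)) ∨ (∃q ¬B(q,q))
Pull the quantifiers to the front (each side's bound variable is not free in the other side):
  ∃t ∃s ∀n ∃q (¬F(t) ∨ B(s,s) ∨ ¬G(n,n) ∨ ¬B(q,q))

∃t ∃s ∀n ∃q (¬F(t) ∨ B(s,s) ∨ ¬G(n,n) ∨ ¬B(q,q))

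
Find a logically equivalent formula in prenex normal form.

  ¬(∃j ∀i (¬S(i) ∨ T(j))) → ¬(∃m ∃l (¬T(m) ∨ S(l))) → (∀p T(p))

∃j ∀i ∃m ∃l ∀p (¬S(i) ∨ T(j) ∨ ¬T(m) ∨ S(l) ∨ T(p))

Rewrite implications/biconditionals: A → B as ¬A ∨ B.
  ¬¬(∃j ∀i (¬S(i) ∨ T(j))) ∨ ¬¬(∃m ∃l (¬T(m) ∨ S(l))) ∨ (∀p T(p))
Push ¬ through the quantifiers and connectives to reach negation normal form:
  (∃j ∀i (¬S(i) ∨ T(j))) ∨ (∃m ∃l (¬T(m) ∨ S(l))) ∨ (∀p T(p))
All bound variables are already distinct, so no renaming is needed.
Extract every quantifier outward, since the variables are now distinct and don't occur free across branches:
  ∃j ∀i ∃m ∃l ∀p (¬S(i) ∨ T(j) ∨ ¬T(m) ∨ S(l) ∨ T(p))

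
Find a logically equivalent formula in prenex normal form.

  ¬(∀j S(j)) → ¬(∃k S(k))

∀j ∀k (S(j) ∨ ¬S(k))

First replace A → B with ¬A ∨ B.
  ¬¬(∀j S(j)) ∨ ¬(∃k S(k))
Move each ¬ inward, flipping quantifiers it crosses:
  (∀j S(j)) ∨ (∀k ¬S(k))
All bound variables are already distinct, so no renaming is needed.
Extract every quantifier outward, since the variables are now distinct and don't occur free across branches:
  ∀j ∀k (S(j) ∨ ¬S(k))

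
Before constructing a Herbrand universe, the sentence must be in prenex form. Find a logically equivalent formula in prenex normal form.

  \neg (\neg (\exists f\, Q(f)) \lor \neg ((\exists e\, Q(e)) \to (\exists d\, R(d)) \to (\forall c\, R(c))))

First replace A → B with ¬A ∨ B.
  \neg (\neg (\exists f\, Q(f)) \lor \neg (\neg (\exists e\, Q(e)) \lor \neg (\exists d\, R(d)) \lor (\forall c\, R(c))))
Move each ¬ inward, flipping quantifiers it crosses:
  (\exists f\, Q(f)) \land ((\forall e\, \neg Q(e)) \lor (\forall d\, \neg R(d)) \lor (\forall c\, R(c)))
All bound variables are already distinct, so no renaming is needed.
Extract every quantifier outward, since the variables are now distinct and don't occur free across branches:
  \exists f\, \forall e\, \forall d\, \forall c\, (Q(f) \land (\neg Q(e) \lor \neg R(d) \lor R(c)))

\exists f\, \forall e\, \forall d\, \forall c\, (Q(f) \land (\neg Q(e) \lor \neg R(d) \lor R(c)))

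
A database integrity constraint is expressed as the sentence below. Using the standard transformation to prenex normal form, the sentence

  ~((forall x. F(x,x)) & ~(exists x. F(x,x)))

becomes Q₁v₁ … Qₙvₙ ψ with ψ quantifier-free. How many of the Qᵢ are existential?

Move each ¬ inward, flipping quantifiers it crosses:
  (exists x. ~F(x,x)) | (exists x. F(x,x))
Rename bound variables to avoid capture: x↦a.
  (exists x. ~F(x,x)) | (exists a. F(a,a))
Extract every quantifier outward, since the variables are now distinct and don't occur free across branches:
  exists x. exists a. (~F(x,x) | F(a,a))
The prefix is exists x exists a: 0 universal, 2 existential.

2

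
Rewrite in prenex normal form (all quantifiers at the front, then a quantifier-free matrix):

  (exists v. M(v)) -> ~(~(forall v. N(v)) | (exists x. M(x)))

First replace A → B with ¬A ∨ B.
  ~(exists v. M(v)) | ~(~(forall v. N(v)) | (exists x. M(x)))
Push ¬ through the quantifiers and connectives to reach negation normal form:
  (forall v. ~M(v)) | (forall v. N(v)) & (forall x. ~M(x))
Rename bound variables to avoid capture: v↦p.
  (forall v. ~M(v)) | (forall p. N(p)) & (forall x. ~M(x))
Extract every quantifier outward, since the variables are now distinct and don't occur free across branches:
  forall v. forall p. forall x. (~M(v) | N(p) & ~M(x))

forall v. forall p. forall x. (~M(v) | N(p) & ~M(x))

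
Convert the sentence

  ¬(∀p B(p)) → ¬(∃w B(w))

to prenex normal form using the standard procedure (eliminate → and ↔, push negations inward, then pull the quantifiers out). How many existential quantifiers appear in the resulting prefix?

Eliminate → and ↔ using ¬ and ∨.
  ¬¬(∀p B(p)) ∨ ¬(∃w B(w))
Move each ¬ inward, flipping quantifiers it crosses:
  (∀p B(p)) ∨ (∀w ¬B(w))
Pull the quantifiers to the front (each side's bound variable is not free in the other side):
  ∀p ∀w (B(p) ∨ ¬B(w))
The prefix is ∀p ∀w: 2 universal, 0 existential.

0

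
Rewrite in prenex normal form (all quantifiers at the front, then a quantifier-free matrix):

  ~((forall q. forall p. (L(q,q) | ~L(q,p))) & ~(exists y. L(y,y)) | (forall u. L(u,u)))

Move each ¬ inward, flipping quantifiers it crosses:
  ((exists q. exists p. (~L(q,q) & L(q,p))) | (exists y. L(y,y))) & (exists u. ~L(u,u))
All bound variables are already distinct, so no renaming is needed.
Finally move all quantifiers to the prefix:
  exists q. exists p. exists y. exists u. ((~L(q,q) & L(q,p) | L(y,y)) & ~L(u,u))

exists q. exists p. exists y. exists u. ((~L(q,q) & L(q,p) | L(y,y)) & ~L(u,u))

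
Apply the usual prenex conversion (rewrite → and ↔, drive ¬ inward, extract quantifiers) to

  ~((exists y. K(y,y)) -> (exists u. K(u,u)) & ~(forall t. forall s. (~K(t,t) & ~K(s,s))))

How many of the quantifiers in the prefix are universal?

3

Rewrite implications/biconditionals: A → B as ¬A ∨ B.
  ~(~(exists y. K(y,y)) | (exists u. K(u,u)) & ~(forall t. forall s. (~K(t,t) & ~K(s,s))))
Drive negations inward (¬∀x A ≡ ∃x ¬A, ¬∃x A ≡ ∀x ¬A, De Morgan for ∧/∨):
  (exists y. K(y,y)) & ((forall u. ~K(u,u)) | (forall t. forall s. (~K(t,t) & ~K(s,s))))
Pull the quantifiers to the front (each side's bound variable is not free in the other side):
  exists y. forall u. forall t. forall s. (K(y,y) & (~K(u,u) | ~K(t,t) & ~K(s,s)))
The prefix is exists y forall u forall t forall s: 3 universal, 1 existential.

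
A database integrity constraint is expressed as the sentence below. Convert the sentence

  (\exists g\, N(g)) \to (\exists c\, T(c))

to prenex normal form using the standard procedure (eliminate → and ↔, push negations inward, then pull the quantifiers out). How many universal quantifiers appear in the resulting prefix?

1

Eliminate → and ↔ using ¬ and ∨.
  \neg (\exists g\, N(g)) \lor (\exists c\, T(c))
Push ¬ through the quantifiers and connectives to reach negation normal form:
  (\forall g\, \neg N(g)) \lor (\exists c\, T(c))
All bound variables are already distinct, so no renaming is needed.
Finally move all quantifiers to the prefix:
  \forall g\, \exists c\, (\neg N(g) \lor T(c))
The prefix is \forall g \exists c: 1 universal, 1 existential.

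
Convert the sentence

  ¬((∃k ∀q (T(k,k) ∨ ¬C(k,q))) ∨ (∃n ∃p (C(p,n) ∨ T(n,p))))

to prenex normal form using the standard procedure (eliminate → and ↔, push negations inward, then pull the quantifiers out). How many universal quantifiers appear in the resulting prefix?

Move each ¬ inward, flipping quantifiers it crosses:
  (∀k ∃q (¬T(k,k) ∧ C(k,q))) ∧ (∀n ∀p (¬C(p,n) ∧ ¬T(n,p)))
Extract every quantifier outward, since the variables are now distinct and don't occur free across branches:
  ∀k ∃q ∀n ∀p (¬T(k,k) ∧ C(k,q) ∧ ¬C(p,n) ∧ ¬T(n,p))
The prefix is ∀k ∃q ∀n ∀p: 3 universal, 1 existential.

3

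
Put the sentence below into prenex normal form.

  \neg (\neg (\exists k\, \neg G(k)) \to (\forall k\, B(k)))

\forall k\, \exists c\, (G(k) \land \neg B(c))

First replace A → B with ¬A ∨ B.
  \neg (\neg \neg (\exists k\, \neg G(k)) \lor (\forall k\, B(k)))
Drive negations inward (¬∀x A ≡ ∃x ¬A, ¬∃x A ≡ ∀x ¬A, De Morgan for ∧/∨):
  (\forall k\, G(k)) \land (\exists k\, \neg B(k))
Standardize variables apart so no two quantifiers bind the same name: k↦c.
  (\forall k\, G(k)) \land (\exists c\, \neg B(c))
Extract every quantifier outward, since the variables are now distinct and don't occur free across branches:
  \forall k\, \exists c\, (G(k) \land \neg B(c))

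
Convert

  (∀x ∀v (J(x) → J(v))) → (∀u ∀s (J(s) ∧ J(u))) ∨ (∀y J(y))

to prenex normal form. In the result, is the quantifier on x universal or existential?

existential

Eliminate → and ↔ using ¬ and ∨.
  ¬(∀x ∀v (¬J(x) ∨ J(v))) ∨ (∀u ∀s (J(s) ∧ J(u))) ∨ (∀y J(y))
Drive negations inward (¬∀x A ≡ ∃x ¬A, ¬∃x A ≡ ∀x ¬A, De Morgan for ∧/∨):
  (∃x ∃v (J(x) ∧ ¬J(v))) ∨ (∀u ∀s (J(s) ∧ J(u))) ∨ (∀y J(y))
All bound variables are already distinct, so no renaming is needed.
Finally move all quantifiers to the prefix:
  ∃x ∃v ∀u ∀s ∀y (J(x) ∧ ¬J(v) ∨ J(s) ∧ J(u) ∨ J(y))
The quantifier ∀x sits under an odd number of negations (counting the antecedent side of each →), so it flips to ∃x.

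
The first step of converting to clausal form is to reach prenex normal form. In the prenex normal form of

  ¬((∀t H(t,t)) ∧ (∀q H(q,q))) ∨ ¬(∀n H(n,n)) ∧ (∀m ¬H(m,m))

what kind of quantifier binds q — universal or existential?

Push ¬ through the quantifiers and connectives to reach negation normal form:
  (∃t ¬H(t,t)) ∨ (∃q ¬H(q,q)) ∨ (∃n ¬H(n,n)) ∧ (∀m ¬H(m,m))
Extract every quantifier outward, since the variables are now distinct and don't occur free across branches:
  ∃t ∃q ∃n ∀m (¬H(t,t) ∨ ¬H(q,q) ∨ ¬H(n,n) ∧ ¬H(m,m))
The quantifier ∀q sits under an odd number of negations, so it flips to ∃q.

existential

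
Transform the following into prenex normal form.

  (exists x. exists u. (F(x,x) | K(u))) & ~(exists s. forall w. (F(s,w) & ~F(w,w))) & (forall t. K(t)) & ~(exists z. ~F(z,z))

Drive negations inward (¬∀x A ≡ ∃x ¬A, ¬∃x A ≡ ∀x ¬A, De Morgan for ∧/∨):
  (exists x. exists u. (F(x,x) | K(u))) & (forall s. exists w. (~F(s,w) | F(w,w))) & (forall t. K(t)) & (forall z. F(z,z))
All bound variables are already distinct, so no renaming is needed.
Pull the quantifiers to the front (each side's bound variable is not free in the other side):
  exists x. exists u. forall s. exists w. forall t. forall z. ((F(x,x) | K(u)) & (~F(s,w) | F(w,w)) & K(t) & F(z,z))

exists x. exists u. forall s. exists w. forall t. forall z. ((F(x,x) | K(u)) & (~F(s,w) | F(w,w)) & K(t) & F(z,z))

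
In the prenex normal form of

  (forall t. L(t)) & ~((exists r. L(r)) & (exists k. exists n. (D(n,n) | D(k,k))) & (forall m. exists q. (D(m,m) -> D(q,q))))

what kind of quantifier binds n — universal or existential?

Eliminate → and ↔ using ¬ and ∨.
  (forall t. L(t)) & ~((exists r. L(r)) & (exists k. exists n. (D(n,n) | D(k,k))) & (forall m. exists q. (~D(m,m) | D(q,q))))
Push ¬ through the quantifiers and connectives to reach negation normal form:
  (forall t. L(t)) & ((forall r. ~L(r)) | (forall k. forall n. (~D(n,n) & ~D(k,k))) | (exists m. forall q. (D(m,m) & ~D(q,q))))
Pull the quantifiers to the front (each side's bound variable is not free in the other side):
  forall t. forall r. forall k. forall n. exists m. forall q. (L(t) & (~L(r) | ~D(n,n) & ~D(k,k) | D(m,m) & ~D(q,q)))
The quantifier exists n sits under an odd number of negations (counting the antecedent side of each →), so it flips to forall n.

universal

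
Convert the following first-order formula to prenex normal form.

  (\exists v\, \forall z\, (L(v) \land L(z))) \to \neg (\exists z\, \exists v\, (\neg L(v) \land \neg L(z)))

\forall v\, \exists z\, \forall v1\, \forall r\, (\neg L(v) \lor \neg L(z) \lor L(r) \lor L(v1))

First replace A → B with ¬A ∨ B.
  \neg (\exists v\, \forall z\, (L(v) \land L(z))) \lor \neg (\exists z\, \exists v\, (\neg L(v) \land \neg L(z)))
Drive negations inward (¬∀x A ≡ ∃x ¬A, ¬∃x A ≡ ∀x ¬A, De Morgan for ∧/∨):
  (\forall v\, \exists z\, (\neg L(v) \lor \neg L(z))) \lor (\forall z\, \forall v\, (L(v) \lor L(z)))
Rename bound variables to avoid capture: z↦v1, v↦r.
  (\forall v\, \exists z\, (\neg L(v) \lor \neg L(z))) \lor (\forall v1\, \forall r\, (L(r) \lor L(v1)))
Extract every quantifier outward, since the variables are now distinct and don't occur free across branches:
  \forall v\, \exists z\, \forall v1\, \forall r\, (\neg L(v) \lor \neg L(z) \lor L(r) \lor L(v1))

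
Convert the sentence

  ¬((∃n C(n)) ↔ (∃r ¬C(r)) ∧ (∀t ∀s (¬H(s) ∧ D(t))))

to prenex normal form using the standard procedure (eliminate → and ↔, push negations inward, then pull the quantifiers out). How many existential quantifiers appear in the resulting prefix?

4

Rewrite implications/biconditionals: A → B as ¬A ∨ B; A ↔ B as (¬A ∨ B) ∧ (¬B ∨ A).
  ¬((¬(∃n C(n)) ∨ (∃r ¬C(r)) ∧ (∀t ∀s (¬H(s) ∧ D(t)))) ∧ (¬((∃r ¬C(r)) ∧ (∀t ∀s (¬H(s) ∧ D(t)))) ∨ (∃n C(n))))
Move each ¬ inward, flipping quantifiers it crosses:
  (∃n C(n)) ∧ ((∀r C(r)) ∨ (∃t ∃s (H(s) ∨ ¬D(t)))) ∨ (∃r ¬C(r)) ∧ (∀t ∀s (¬H(s) ∧ D(t))) ∧ (∀n ¬C(n))
Give each quantifier a distinct variable: r↦c, t↦u1, s↦q, n↦v1.
  (∃n C(n)) ∧ ((∀r C(r)) ∨ (∃t ∃s (H(s) ∨ ¬D(t)))) ∨ (∃c ¬C(c)) ∧ (∀u1 ∀q (¬H(q) ∧ D(u1))) ∧ (∀v1 ¬C(v1))
Pull the quantifiers to the front (each side's bound variable is not free in the other side):
  ∃n ∀r ∃t ∃s ∃c ∀u1 ∀q ∀v1 (C(n) ∧ (C(r) ∨ H(s) ∨ ¬D(t)) ∨ ¬C(c) ∧ ¬H(q) ∧ D(u1) ∧ ¬C(v1))
The prefix is ∃n ∀r ∃t ∃s ∃c ∀u1 ∀q ∀v1: 4 universal, 4 existential.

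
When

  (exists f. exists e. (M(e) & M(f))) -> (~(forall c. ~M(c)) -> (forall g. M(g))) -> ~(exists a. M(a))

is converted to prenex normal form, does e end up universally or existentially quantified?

universal

Eliminate → and ↔ using ¬ and ∨.
  ~(exists f. exists e. (M(e) & M(f))) | ~(~~(forall c. ~M(c)) | (forall g. M(g))) | ~(exists a. M(a))
Push ¬ through the quantifiers and connectives to reach negation normal form:
  (forall f. forall e. (~M(e) | ~M(f))) | (exists c. M(c)) & (exists g. ~M(g)) | (forall a. ~M(a))
All bound variables are already distinct, so no renaming is needed.
Pull the quantifiers to the front (each side's bound variable is not free in the other side):
  forall f. forall e. exists c. exists g. forall a. (~M(e) | ~M(f) | M(c) & ~M(g) | ~M(a))
The quantifier exists e sits under an odd number of negations (counting the antecedent side of each →), so it flips to forall e.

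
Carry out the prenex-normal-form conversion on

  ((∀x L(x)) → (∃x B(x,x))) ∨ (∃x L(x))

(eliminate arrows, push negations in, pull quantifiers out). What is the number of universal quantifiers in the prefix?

Eliminate → and ↔ using ¬ and ∨.
  ¬(∀x L(x)) ∨ (∃x B(x,x)) ∨ (∃x L(x))
Move each ¬ inward, flipping quantifiers it crosses:
  (∃x ¬L(x)) ∨ (∃x B(x,x)) ∨ (∃x L(x))
Rename bound variables to avoid capture: x↦z, x↦u.
  (∃x ¬L(x)) ∨ (∃z B(z,z)) ∨ (∃u L(u))
Extract every quantifier outward, since the variables are now distinct and don't occur free across branches:
  ∃x ∃z ∃u (¬L(x) ∨ B(z,z) ∨ L(u))
The prefix is ∃x ∃z ∃u: 0 universal, 3 existential.

0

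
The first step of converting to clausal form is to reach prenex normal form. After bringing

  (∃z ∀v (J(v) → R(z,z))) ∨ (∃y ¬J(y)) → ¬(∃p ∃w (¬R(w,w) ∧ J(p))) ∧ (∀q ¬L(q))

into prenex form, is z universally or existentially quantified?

universal

First replace A → B with ¬A ∨ B.
  ¬((∃z ∀v (¬J(v) ∨ R(z,z))) ∨ (∃y ¬J(y))) ∨ ¬(∃p ∃w (¬R(w,w) ∧ J(p))) ∧ (∀q ¬L(q))
Drive negations inward (¬∀x A ≡ ∃x ¬A, ¬∃x A ≡ ∀x ¬A, De Morgan for ∧/∨):
  (∀z ∃v (J(v) ∧ ¬R(z,z))) ∧ (∀y J(y)) ∨ (∀p ∀w (R(w,w) ∨ ¬J(p))) ∧ (∀q ¬L(q))
Finally move all quantifiers to the prefix:
  ∀z ∃v ∀y ∀p ∀w ∀q (J(v) ∧ ¬R(z,z) ∧ J(y) ∨ (R(w,w) ∨ ¬J(p)) ∧ ¬L(q))
The quantifier ∃z sits under an odd number of negations (counting the antecedent side of each →), so it flips to ∀z.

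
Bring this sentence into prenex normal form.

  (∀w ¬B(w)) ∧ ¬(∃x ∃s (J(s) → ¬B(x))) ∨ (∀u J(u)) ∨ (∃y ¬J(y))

Eliminate → and ↔ using ¬ and ∨.
  (∀w ¬B(w)) ∧ ¬(∃x ∃s (¬J(s) ∨ ¬B(x))) ∨ (∀u J(u)) ∨ (∃y ¬J(y))
Push ¬ through the quantifiers and connectives to reach negation normal form:
  (∀w ¬B(w)) ∧ (∀x ∀s (J(s) ∧ B(x))) ∨ (∀u J(u)) ∨ (∃y ¬J(y))
Extract every quantifier outward, since the variables are now distinct and don't occur free across branches:
  ∀w ∀x ∀s ∀u ∃y (¬B(w) ∧ J(s) ∧ B(x) ∨ J(u) ∨ ¬J(y))

∀w ∀x ∀s ∀u ∃y (¬B(w) ∧ J(s) ∧ B(x) ∨ J(u) ∨ ¬J(y))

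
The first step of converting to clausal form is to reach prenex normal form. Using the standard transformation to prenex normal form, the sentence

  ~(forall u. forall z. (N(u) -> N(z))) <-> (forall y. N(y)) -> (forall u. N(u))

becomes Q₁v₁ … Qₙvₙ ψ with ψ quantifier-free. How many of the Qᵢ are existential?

Rewrite implications/biconditionals: A → B as ¬A ∨ B; A ↔ B as (¬A ∨ B) ∧ (¬B ∨ A).
  (~~(forall u. forall z. (~N(u) | N(z))) | ~(forall y. N(y)) | (forall u. N(u))) & (~(~(forall y. N(y)) | (forall u. N(u))) | ~(forall u. forall z. (~N(u) | N(z))))
Push ¬ through the quantifiers and connectives to reach negation normal form:
  ((forall u. forall z. (~N(u) | N(z))) | (exists y. ~N(y)) | (forall u. N(u))) & ((forall y. N(y)) & (exists u. ~N(u)) | (exists u. exists z. (N(u) & ~N(z))))
Give each quantifier a distinct variable: u↦w1, y↦c, u↦u1, u↦q, z↦t.
  ((forall u. forall z. (~N(u) | N(z))) | (exists y. ~N(y)) | (forall w1. N(w1))) & ((forall c. N(c)) & (exists u1. ~N(u1)) | (exists q. exists t. (N(q) & ~N(t))))
Extract every quantifier outward, since the variables are now distinct and don't occur free across branches:
  forall u. forall z. exists y. forall w1. forall c. exists u1. exists q. exists t. ((~N(u) | N(z) | ~N(y) | N(w1)) & (N(c) & ~N(u1) | N(q) & ~N(t)))
The prefix is forall u forall z exists y forall w1 forall c exists u1 exists q exists t: 4 universal, 4 existential.

4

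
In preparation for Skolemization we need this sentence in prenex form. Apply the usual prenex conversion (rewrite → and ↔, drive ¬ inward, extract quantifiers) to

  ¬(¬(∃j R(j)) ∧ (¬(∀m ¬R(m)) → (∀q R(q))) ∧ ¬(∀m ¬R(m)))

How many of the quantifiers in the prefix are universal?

1

First replace A → B with ¬A ∨ B.
  ¬(¬(∃j R(j)) ∧ (¬¬(∀m ¬R(m)) ∨ (∀q R(q))) ∧ ¬(∀m ¬R(m)))
Drive negations inward (¬∀x A ≡ ∃x ¬A, ¬∃x A ≡ ∀x ¬A, De Morgan for ∧/∨):
  (∃j R(j)) ∨ (∃m R(m)) ∧ (∃q ¬R(q)) ∨ (∀m ¬R(m))
Rename bound variables to avoid capture: m↦r.
  (∃j R(j)) ∨ (∃m R(m)) ∧ (∃q ¬R(q)) ∨ (∀r ¬R(r))
Pull the quantifiers to the front (each side's bound variable is not free in the other side):
  ∃j ∃m ∃q ∀r (R(j) ∨ R(m) ∧ ¬R(q) ∨ ¬R(r))
The prefix is ∃j ∃m ∃q ∀r: 1 universal, 3 existential.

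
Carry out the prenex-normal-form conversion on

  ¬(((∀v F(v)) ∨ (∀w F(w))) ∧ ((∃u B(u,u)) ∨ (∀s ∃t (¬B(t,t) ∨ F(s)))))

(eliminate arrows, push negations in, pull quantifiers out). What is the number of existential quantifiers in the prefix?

Push ¬ through the quantifiers and connectives to reach negation normal form:
  (∃v ¬F(v)) ∧ (∃w ¬F(w)) ∨ (∀u ¬B(u,u)) ∧ (∃s ∀t (B(t,t) ∧ ¬F(s)))
Finally move all quantifiers to the prefix:
  ∃v ∃w ∀u ∃s ∀t (¬F(v) ∧ ¬F(w) ∨ ¬B(u,u) ∧ B(t,t) ∧ ¬F(s))
The prefix is ∃v ∃w ∀u ∃s ∀t: 2 universal, 3 existential.

3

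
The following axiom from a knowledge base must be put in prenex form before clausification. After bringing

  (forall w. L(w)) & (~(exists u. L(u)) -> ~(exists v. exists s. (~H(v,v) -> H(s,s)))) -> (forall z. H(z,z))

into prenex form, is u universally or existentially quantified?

universal

Eliminate → and ↔ using ¬ and ∨.
  ~((forall w. L(w)) & (~~(exists u. L(u)) | ~(exists v. exists s. (~~H(v,v) | H(s,s))))) | (forall z. H(z,z))
Move each ¬ inward, flipping quantifiers it crosses:
  (exists w. ~L(w)) | (forall u. ~L(u)) & (exists v. exists s. (H(v,v) | H(s,s))) | (forall z. H(z,z))
All bound variables are already distinct, so no renaming is needed.
Pull the quantifiers to the front (each side's bound variable is not free in the other side):
  exists w. forall u. exists v. exists s. forall z. (~L(w) | ~L(u) & (H(v,v) | H(s,s)) | H(z,z))
The quantifier exists u sits under an odd number of negations (counting the antecedent side of each →), so it flips to forall u.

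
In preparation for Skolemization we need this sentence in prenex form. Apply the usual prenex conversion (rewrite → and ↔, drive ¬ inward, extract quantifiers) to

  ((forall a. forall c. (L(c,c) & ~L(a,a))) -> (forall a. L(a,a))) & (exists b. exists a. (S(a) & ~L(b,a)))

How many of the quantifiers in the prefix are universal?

Rewrite implications/biconditionals: A → B as ¬A ∨ B.
  (~(forall a. forall c. (L(c,c) & ~L(a,a))) | (forall a. L(a,a))) & (exists b. exists a. (S(a) & ~L(b,a)))
Move each ¬ inward, flipping quantifiers it crosses:
  ((exists a. exists c. (~L(c,c) | L(a,a))) | (forall a. L(a,a))) & (exists b. exists a. (S(a) & ~L(b,a)))
Rename bound variables to avoid capture: a↦w, a↦r.
  ((exists a. exists c. (~L(c,c) | L(a,a))) | (forall w. L(w,w))) & (exists b. exists r. (S(r) & ~L(b,r)))
Pull the quantifiers to the front (each side's bound variable is not free in the other side):
  exists a. exists c. forall w. exists b. exists r. ((~L(c,c) | L(a,a) | L(w,w)) & S(r) & ~L(b,r))
The prefix is exists a exists c forall w exists b exists r: 1 universal, 4 existential.

1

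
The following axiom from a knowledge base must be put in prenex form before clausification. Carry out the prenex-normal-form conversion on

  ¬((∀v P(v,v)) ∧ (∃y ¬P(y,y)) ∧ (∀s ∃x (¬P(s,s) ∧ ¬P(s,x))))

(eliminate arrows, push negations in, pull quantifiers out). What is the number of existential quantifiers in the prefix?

Drive negations inward (¬∀x A ≡ ∃x ¬A, ¬∃x A ≡ ∀x ¬A, De Morgan for ∧/∨):
  (∃v ¬P(v,v)) ∨ (∀y P(y,y)) ∨ (∃s ∀x (P(s,s) ∨ P(s,x)))
All bound variables are already distinct, so no renaming is needed.
Finally move all quantifiers to the prefix:
  ∃v ∀y ∃s ∀x (¬P(v,v) ∨ P(y,y) ∨ P(s,s) ∨ P(s,x))
The prefix is ∃v ∀y ∃s ∀x: 2 universal, 2 existential.

2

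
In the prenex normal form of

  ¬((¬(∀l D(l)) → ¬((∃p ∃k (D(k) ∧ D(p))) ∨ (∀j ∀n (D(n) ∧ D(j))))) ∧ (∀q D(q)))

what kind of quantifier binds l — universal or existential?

existential

Eliminate → and ↔ using ¬ and ∨.
  ¬((¬¬(∀l D(l)) ∨ ¬((∃p ∃k (D(k) ∧ D(p))) ∨ (∀j ∀n (D(n) ∧ D(j))))) ∧ (∀q D(q)))
Push ¬ through the quantifiers and connectives to reach negation normal form:
  (∃l ¬D(l)) ∧ ((∃p ∃k (D(k) ∧ D(p))) ∨ (∀j ∀n (D(n) ∧ D(j)))) ∨ (∃q ¬D(q))
All bound variables are already distinct, so no renaming is needed.
Pull the quantifiers to the front (each side's bound variable is not free in the other side):
  ∃l ∃p ∃k ∀j ∀n ∃q (¬D(l) ∧ (D(k) ∧ D(p) ∨ D(n) ∧ D(j)) ∨ ¬D(q))
The quantifier ∀l sits under an odd number of negations (counting the antecedent side of each →), so it flips to ∃l.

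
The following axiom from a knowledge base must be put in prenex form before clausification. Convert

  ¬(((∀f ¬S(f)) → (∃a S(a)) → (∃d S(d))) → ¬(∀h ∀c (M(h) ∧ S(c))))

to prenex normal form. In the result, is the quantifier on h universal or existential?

First replace A → B with ¬A ∨ B.
  ¬(¬(¬(∀f ¬S(f)) ∨ ¬(∃a S(a)) ∨ (∃d S(d))) ∨ ¬(∀h ∀c (M(h) ∧ S(c))))
Push ¬ through the quantifiers and connectives to reach negation normal form:
  ((∃f S(f)) ∨ (∀a ¬S(a)) ∨ (∃d S(d))) ∧ (∀h ∀c (M(h) ∧ S(c)))
All bound variables are already distinct, so no renaming is needed.
Extract every quantifier outward, since the variables are now distinct and don't occur free across branches:
  ∃f ∀a ∃d ∀h ∀c ((S(f) ∨ ¬S(a) ∨ S(d)) ∧ M(h) ∧ S(c))
The quantifier ∀h sits under an even number of negations (counting the antecedent side of each →), so it remains universal.

universal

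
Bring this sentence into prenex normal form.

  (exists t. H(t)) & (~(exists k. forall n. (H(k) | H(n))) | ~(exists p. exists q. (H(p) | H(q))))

exists t. forall k. exists n. forall p. forall q. (H(t) & (~H(k) & ~H(n) | ~H(p) & ~H(q)))

Move each ¬ inward, flipping quantifiers it crosses:
  (exists t. H(t)) & ((forall k. exists n. (~H(k) & ~H(n))) | (forall p. forall q. (~H(p) & ~H(q))))
Finally move all quantifiers to the prefix:
  exists t. forall k. exists n. forall p. forall q. (H(t) & (~H(k) & ~H(n) | ~H(p) & ~H(q)))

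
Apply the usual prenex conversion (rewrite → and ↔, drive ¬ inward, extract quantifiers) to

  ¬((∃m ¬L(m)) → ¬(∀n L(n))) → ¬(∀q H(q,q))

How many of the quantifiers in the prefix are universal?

Eliminate → and ↔ using ¬ and ∨.
  ¬¬(¬(∃m ¬L(m)) ∨ ¬(∀n L(n))) ∨ ¬(∀q H(q,q))
Drive negations inward (¬∀x A ≡ ∃x ¬A, ¬∃x A ≡ ∀x ¬A, De Morgan for ∧/∨):
  (∀m L(m)) ∨ (∃n ¬L(n)) ∨ (∃q ¬H(q,q))
Extract every quantifier outward, since the variables are now distinct and don't occur free across branches:
  ∀m ∃n ∃q (L(m) ∨ ¬L(n) ∨ ¬H(q,q))
The prefix is ∀m ∃n ∃q: 1 universal, 2 existential.

1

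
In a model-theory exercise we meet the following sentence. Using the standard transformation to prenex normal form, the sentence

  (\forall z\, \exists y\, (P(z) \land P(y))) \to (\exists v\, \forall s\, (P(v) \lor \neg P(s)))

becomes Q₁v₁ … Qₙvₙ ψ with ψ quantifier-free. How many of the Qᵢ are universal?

2

First replace A → B with ¬A ∨ B.
  \neg (\forall z\, \exists y\, (P(z) \land P(y))) \lor (\exists v\, \forall s\, (P(v) \lor \neg P(s)))
Drive negations inward (¬∀x A ≡ ∃x ¬A, ¬∃x A ≡ ∀x ¬A, De Morgan for ∧/∨):
  (\exists z\, \forall y\, (\neg P(z) \lor \neg P(y))) \lor (\exists v\, \forall s\, (P(v) \lor \neg P(s)))
Extract every quantifier outward, since the variables are now distinct and don't occur free across branches:
  \exists z\, \forall y\, \exists v\, \forall s\, (\neg P(z) \lor \neg P(y) \lor P(v) \lor \neg P(s))
The prefix is \exists z \forall y \exists v \forall s: 2 universal, 2 existential.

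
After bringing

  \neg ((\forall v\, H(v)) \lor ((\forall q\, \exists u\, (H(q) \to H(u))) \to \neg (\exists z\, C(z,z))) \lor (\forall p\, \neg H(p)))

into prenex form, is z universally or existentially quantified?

Rewrite implications/biconditionals: A → B as ¬A ∨ B.
  \neg ((\forall v\, H(v)) \lor \neg (\forall q\, \exists u\, (\neg H(q) \lor H(u))) \lor \neg (\exists z\, C(z,z)) \lor (\forall p\, \neg H(p)))
Move each ¬ inward, flipping quantifiers it crosses:
  (\exists v\, \neg H(v)) \land (\forall q\, \exists u\, (\neg H(q) \lor H(u))) \land (\exists z\, C(z,z)) \land (\exists p\, H(p))
Pull the quantifiers to the front (each side's bound variable is not free in the other side):
  \exists v\, \forall q\, \exists u\, \exists z\, \exists p\, (\neg H(v) \land (\neg H(q) \lor H(u)) \land C(z,z) \land H(p))
The quantifier \exists z sits under an even number of negations (counting the antecedent side of each →), so it remains existential.

existential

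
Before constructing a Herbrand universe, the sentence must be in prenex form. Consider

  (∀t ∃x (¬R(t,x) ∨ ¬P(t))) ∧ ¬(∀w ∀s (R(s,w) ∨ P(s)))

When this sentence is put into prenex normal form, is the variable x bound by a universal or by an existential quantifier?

existential

Move each ¬ inward, flipping quantifiers it crosses:
  (∀t ∃x (¬R(t,x) ∨ ¬P(t))) ∧ (∃w ∃s (¬R(s,w) ∧ ¬P(s)))
All bound variables are already distinct, so no renaming is needed.
Finally move all quantifiers to the prefix:
  ∀t ∃x ∃w ∃s ((¬R(t,x) ∨ ¬P(t)) ∧ ¬R(s,w) ∧ ¬P(s))
The quantifier ∃x sits under an even number of negations, so it remains existential.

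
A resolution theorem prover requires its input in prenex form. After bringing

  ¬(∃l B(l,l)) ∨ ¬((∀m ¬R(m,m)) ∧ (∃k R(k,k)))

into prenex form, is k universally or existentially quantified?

Drive negations inward (¬∀x A ≡ ∃x ¬A, ¬∃x A ≡ ∀x ¬A, De Morgan for ∧/∨):
  (∀l ¬B(l,l)) ∨ (∃m R(m,m)) ∨ (∀k ¬R(k,k))
All bound variables are already distinct, so no renaming is needed.
Pull the quantifiers to the front (each side's bound variable is not free in the other side):
  ∀l ∃m ∀k (¬B(l,l) ∨ R(m,m) ∨ ¬R(k,k))
The quantifier ∃k sits under an odd number of negations, so it flips to ∀k.

universal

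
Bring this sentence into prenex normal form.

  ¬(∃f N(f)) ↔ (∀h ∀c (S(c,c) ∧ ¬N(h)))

First replace A → B with ¬A ∨ B; A ↔ B as (¬A ∨ B) ∧ (¬B ∨ A).
  (¬¬(∃f N(f)) ∨ (∀h ∀c (S(c,c) ∧ ¬N(h)))) ∧ (¬(∀h ∀c (S(c,c) ∧ ¬N(h))) ∨ ¬(∃f N(f)))
Push ¬ through the quantifiers and connectives to reach negation normal form:
  ((∃f N(f)) ∨ (∀h ∀c (S(c,c) ∧ ¬N(h)))) ∧ ((∃h ∃c (¬S(c,c) ∨ N(h))) ∨ (∀f ¬N(f)))
Give each quantifier a distinct variable: h↦t, c↦v1, f↦b.
  ((∃f N(f)) ∨ (∀h ∀c (S(c,c) ∧ ¬N(h)))) ∧ ((∃t ∃v1 (¬S(v1,v1) ∨ N(t))) ∨ (∀b ¬N(b)))
Finally move all quantifiers to the prefix:
  ∃f ∀h ∀c ∃t ∃v1 ∀b ((N(f) ∨ S(c,c) ∧ ¬N(h)) ∧ (¬S(v1,v1) ∨ N(t) ∨ ¬N(b)))

∃f ∀h ∀c ∃t ∃v1 ∀b ((N(f) ∨ S(c,c) ∧ ¬N(h)) ∧ (¬S(v1,v1) ∨ N(t) ∨ ¬N(b)))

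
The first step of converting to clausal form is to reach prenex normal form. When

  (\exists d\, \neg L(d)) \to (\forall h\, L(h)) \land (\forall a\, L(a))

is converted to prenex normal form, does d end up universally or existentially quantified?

First replace A → B with ¬A ∨ B.
  \neg (\exists d\, \neg L(d)) \lor (\forall h\, L(h)) \land (\forall a\, L(a))
Move each ¬ inward, flipping quantifiers it crosses:
  (\forall d\, L(d)) \lor (\forall h\, L(h)) \land (\forall a\, L(a))
Finally move all quantifiers to the prefix:
  \forall d\, \forall h\, \forall a\, (L(d) \lor L(h) \land L(a))
The quantifier \exists d sits under an odd number of negations (counting the antecedent side of each →), so it flips to \forall d.

universal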